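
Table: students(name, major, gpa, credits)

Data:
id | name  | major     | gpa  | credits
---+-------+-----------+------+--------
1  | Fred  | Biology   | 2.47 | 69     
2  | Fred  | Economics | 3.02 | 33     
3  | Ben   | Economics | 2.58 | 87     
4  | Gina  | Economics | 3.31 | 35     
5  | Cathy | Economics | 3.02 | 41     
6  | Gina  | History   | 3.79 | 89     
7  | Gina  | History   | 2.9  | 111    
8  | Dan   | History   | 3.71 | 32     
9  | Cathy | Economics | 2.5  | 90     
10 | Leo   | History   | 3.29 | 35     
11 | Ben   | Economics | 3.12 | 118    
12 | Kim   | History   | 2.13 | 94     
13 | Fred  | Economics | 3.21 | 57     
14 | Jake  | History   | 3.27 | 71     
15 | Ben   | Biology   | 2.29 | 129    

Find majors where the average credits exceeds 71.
SELECT major, AVG(credits)
FROM students
GROUP BY major
HAVING AVG(credits) > 71

Result:
  Biology: avg=99.00
  History: avg=72.00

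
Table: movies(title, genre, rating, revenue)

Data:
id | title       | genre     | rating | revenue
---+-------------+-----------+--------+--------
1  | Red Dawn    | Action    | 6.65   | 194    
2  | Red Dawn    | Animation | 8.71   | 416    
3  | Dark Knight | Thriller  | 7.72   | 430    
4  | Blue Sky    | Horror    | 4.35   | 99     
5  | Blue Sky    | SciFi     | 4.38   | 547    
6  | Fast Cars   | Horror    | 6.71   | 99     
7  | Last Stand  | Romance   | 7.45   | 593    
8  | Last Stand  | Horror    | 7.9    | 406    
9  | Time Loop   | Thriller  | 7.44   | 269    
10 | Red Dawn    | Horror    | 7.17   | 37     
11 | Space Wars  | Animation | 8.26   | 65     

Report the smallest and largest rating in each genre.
SELECT genre, MIN(rating), MAX(rating)
FROM movies
GROUP BY genre

Result:
  Action: min=6.65, max=6.65
  Animation: min=8.26, max=8.71
  Horror: min=4.35, max=7.90
  Romance: min=7.45, max=7.45
  SciFi: min=4.38, max=4.38
  Thriller: min=7.44, max=7.72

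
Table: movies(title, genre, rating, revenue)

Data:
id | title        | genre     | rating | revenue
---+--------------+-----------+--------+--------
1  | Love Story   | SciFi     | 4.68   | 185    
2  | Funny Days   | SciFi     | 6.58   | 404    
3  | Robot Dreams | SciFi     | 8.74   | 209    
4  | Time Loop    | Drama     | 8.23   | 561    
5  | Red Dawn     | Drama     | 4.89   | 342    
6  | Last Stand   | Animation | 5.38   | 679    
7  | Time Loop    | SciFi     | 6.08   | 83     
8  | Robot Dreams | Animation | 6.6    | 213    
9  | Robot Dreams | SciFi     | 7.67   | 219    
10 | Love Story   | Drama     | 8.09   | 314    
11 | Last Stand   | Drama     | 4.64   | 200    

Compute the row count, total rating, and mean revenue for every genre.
SELECT genre,
       COUNT(*) as cnt,
       SUM(rating) as total_rating,
       AVG(revenue) as avg_revenue
FROM movies
GROUP BY genre

Result:
  Animation: 2 records, 11.98 total rating, 446.00 avg revenue
  Drama: 4 records, 25.85 total rating, 354.25 avg revenue
  SciFi: 5 records, 33.75 total rating, 220.00 avg revenue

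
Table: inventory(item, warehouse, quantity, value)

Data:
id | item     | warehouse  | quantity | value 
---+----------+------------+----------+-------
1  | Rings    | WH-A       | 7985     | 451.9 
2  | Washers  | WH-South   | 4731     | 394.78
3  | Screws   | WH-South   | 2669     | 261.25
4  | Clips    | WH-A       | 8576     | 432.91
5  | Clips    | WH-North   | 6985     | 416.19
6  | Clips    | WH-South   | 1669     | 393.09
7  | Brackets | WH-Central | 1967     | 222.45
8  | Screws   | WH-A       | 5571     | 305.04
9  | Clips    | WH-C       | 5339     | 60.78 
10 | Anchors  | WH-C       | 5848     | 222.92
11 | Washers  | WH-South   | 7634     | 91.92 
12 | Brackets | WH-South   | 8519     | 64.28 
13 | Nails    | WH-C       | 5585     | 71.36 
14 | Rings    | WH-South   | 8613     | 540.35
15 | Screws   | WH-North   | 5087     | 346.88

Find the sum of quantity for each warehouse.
SELECT warehouse, SUM(quantity) as result
FROM inventory
GROUP BY warehouse

Result:
  WH-A: 22132
  WH-C: 16772
  WH-Central: 1967
  WH-North: 12072
  WH-South: 33835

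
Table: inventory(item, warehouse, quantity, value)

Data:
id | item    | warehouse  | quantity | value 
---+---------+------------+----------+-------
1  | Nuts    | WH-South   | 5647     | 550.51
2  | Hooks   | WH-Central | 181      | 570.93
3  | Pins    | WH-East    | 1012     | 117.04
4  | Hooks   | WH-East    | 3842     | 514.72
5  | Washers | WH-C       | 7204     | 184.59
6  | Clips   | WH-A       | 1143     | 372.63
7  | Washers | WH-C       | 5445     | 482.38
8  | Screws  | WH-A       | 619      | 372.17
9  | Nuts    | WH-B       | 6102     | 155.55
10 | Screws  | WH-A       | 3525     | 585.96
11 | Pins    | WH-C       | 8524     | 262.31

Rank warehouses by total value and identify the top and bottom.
SELECT warehouse, SUM(value)
FROM inventory
GROUP BY warehouse
ORDER BY SUM(value)

All groups:
  WH-B: 155.55
  WH-South: 550.51
  WH-Central: 570.93
  WH-East: 631.76
  WH-C: 929.28
  WH-A: 1330.76

Highest: WH-A (1330.76)
Lowest: WH-B (155.55)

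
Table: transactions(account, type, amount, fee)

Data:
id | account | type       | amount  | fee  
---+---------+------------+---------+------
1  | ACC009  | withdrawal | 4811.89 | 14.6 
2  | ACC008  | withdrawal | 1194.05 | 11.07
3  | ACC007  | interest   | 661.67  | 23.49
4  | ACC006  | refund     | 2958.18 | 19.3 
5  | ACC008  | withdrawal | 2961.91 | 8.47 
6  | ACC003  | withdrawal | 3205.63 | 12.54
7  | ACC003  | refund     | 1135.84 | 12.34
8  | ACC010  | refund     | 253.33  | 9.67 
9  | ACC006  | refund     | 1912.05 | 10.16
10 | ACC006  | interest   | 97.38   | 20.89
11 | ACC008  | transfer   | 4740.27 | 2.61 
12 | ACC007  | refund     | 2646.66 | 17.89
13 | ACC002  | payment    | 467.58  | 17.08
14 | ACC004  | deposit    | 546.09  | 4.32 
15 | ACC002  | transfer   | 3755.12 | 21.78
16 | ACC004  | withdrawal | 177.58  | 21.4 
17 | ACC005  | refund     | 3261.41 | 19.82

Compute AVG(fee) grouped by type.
SELECT type, AVG(fee) as result
FROM transactions
GROUP BY type

Result:
  deposit: 4.32
  interest: 22.19
  payment: 17.08
  refund: 14.86
  transfer: 12.20
  withdrawal: 13.62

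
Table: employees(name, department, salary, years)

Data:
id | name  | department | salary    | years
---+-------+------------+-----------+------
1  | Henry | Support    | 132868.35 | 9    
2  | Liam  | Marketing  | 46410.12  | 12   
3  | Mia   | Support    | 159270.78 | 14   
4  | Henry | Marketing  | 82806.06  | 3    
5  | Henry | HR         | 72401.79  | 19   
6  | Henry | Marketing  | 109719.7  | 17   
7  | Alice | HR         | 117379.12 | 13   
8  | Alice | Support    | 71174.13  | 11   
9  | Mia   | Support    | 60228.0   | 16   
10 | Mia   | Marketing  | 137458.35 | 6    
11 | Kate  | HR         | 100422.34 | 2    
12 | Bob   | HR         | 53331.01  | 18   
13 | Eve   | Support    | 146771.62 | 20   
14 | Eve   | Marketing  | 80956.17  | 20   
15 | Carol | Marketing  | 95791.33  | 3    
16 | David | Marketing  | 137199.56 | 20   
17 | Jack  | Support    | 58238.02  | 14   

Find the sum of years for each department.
SELECT department, SUM(years) as result
FROM employees
GROUP BY department

Result:
  HR: 52
  Marketing: 81
  Support: 84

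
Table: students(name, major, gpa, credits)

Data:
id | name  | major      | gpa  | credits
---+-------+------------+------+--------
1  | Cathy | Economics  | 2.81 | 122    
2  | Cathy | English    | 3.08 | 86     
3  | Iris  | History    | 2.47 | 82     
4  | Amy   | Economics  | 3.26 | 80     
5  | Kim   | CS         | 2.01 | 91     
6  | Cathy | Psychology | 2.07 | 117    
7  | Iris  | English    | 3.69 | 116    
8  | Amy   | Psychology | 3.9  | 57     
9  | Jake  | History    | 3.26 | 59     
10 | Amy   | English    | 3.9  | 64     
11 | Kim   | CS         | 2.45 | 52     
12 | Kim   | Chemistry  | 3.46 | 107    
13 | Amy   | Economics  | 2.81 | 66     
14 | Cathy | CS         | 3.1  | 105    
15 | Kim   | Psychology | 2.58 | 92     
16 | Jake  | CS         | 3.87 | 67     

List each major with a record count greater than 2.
SELECT major, COUNT(*) as cnt
FROM students
GROUP BY major
HAVING COUNT(*) > 2

Result:
  CS: 4
  Economics: 3
  English: 3
  Psychology: 3

Note: HAVING filters groups after aggregation, WHERE filters rows before.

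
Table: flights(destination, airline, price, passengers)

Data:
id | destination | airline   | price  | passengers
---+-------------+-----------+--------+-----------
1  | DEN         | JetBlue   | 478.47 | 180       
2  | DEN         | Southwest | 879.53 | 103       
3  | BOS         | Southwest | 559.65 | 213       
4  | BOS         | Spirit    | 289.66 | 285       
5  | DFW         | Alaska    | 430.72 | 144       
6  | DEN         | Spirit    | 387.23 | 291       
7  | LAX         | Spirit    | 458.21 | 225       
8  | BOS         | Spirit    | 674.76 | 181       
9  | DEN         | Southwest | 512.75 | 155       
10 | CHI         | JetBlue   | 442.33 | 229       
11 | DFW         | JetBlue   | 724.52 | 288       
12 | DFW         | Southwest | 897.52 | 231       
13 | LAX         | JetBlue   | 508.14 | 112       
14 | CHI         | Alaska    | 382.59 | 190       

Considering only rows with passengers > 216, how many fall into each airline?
SELECT airline, COUNT(*)
FROM flights
WHERE passengers > 216
GROUP BY airline

Note: WHERE filters rows before grouping.

Result:
  JetBlue: 2
  Southwest: 1
  Spirit: 3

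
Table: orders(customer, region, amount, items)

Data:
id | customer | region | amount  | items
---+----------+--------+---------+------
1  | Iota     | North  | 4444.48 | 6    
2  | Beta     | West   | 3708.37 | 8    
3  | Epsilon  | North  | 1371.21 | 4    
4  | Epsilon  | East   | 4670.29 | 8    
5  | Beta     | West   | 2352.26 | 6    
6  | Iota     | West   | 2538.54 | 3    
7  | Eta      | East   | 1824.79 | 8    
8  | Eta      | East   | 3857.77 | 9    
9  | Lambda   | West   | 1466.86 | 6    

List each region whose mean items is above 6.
SELECT region, AVG(items)
FROM orders
GROUP BY region
HAVING AVG(items) > 6

Result:
  East: avg=8.33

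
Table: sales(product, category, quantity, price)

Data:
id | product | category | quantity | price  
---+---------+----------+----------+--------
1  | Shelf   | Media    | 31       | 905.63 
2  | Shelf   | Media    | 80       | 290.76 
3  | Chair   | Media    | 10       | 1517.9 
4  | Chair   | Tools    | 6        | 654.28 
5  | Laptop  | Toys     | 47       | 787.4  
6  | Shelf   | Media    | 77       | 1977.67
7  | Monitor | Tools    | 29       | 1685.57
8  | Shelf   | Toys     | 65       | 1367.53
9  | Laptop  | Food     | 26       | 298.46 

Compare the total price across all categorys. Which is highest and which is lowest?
SELECT category, SUM(price)
FROM sales
GROUP BY category
ORDER BY SUM(price)

All groups:
  Food: 298.46
  Toys: 2154.93
  Tools: 2339.85
  Media: 4691.96

Highest: Media (4691.96)
Lowest: Food (298.46)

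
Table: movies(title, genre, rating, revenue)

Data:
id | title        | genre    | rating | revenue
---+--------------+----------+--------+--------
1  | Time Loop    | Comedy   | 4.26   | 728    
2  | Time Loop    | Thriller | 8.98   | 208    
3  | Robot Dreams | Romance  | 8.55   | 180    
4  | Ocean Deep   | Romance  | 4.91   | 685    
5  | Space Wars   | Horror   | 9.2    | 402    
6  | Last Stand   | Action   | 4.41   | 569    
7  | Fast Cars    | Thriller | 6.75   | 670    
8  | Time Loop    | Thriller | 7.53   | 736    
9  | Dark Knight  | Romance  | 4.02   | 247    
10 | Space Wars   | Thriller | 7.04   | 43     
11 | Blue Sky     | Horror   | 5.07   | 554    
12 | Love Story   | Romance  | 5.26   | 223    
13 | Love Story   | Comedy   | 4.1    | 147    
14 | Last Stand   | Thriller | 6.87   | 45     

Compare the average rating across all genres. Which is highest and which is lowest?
SELECT genre, AVG(rating)
FROM movies
GROUP BY genre
ORDER BY AVG(rating)

All groups:
  Comedy: 4.18
  Action: 4.41
  Romance: 5.69
  Horror: 7.14
  Thriller: 7.43

Highest: Thriller (7.43)
Lowest: Comedy (4.18)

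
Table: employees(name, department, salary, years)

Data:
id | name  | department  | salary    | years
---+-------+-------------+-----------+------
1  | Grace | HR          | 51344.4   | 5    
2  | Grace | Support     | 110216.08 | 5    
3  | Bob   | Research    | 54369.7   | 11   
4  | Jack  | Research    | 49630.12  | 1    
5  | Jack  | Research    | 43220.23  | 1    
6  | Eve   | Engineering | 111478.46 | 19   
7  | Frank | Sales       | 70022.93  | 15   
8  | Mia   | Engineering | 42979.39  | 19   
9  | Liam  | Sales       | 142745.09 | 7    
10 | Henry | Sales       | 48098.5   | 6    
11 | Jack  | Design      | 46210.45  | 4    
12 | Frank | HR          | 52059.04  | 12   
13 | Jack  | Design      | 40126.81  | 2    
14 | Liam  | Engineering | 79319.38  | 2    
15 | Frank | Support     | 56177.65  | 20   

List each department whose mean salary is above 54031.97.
SELECT department, AVG(salary)
FROM employees
GROUP BY department
HAVING AVG(salary) > 54031.97

Result:
  Engineering: avg=77925.74
  Sales: avg=86955.51
  Support: avg=83196.87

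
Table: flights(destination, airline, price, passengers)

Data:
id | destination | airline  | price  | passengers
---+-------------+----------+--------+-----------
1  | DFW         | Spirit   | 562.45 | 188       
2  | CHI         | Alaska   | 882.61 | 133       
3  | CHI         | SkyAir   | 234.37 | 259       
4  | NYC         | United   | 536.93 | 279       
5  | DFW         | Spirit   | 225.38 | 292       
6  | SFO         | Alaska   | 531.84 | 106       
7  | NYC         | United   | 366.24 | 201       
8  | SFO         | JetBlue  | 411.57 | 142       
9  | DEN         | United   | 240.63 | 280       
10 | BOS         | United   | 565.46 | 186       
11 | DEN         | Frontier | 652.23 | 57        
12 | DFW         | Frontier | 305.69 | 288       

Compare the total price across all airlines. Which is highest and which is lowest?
SELECT airline, SUM(price)
FROM flights
GROUP BY airline
ORDER BY SUM(price)

All groups:
  SkyAir: 234.37
  JetBlue: 411.57
  Spirit: 787.83
  Frontier: 957.92
  Alaska: 1414.45
  United: 1709.26

Highest: United (1709.26)
Lowest: SkyAir (234.37)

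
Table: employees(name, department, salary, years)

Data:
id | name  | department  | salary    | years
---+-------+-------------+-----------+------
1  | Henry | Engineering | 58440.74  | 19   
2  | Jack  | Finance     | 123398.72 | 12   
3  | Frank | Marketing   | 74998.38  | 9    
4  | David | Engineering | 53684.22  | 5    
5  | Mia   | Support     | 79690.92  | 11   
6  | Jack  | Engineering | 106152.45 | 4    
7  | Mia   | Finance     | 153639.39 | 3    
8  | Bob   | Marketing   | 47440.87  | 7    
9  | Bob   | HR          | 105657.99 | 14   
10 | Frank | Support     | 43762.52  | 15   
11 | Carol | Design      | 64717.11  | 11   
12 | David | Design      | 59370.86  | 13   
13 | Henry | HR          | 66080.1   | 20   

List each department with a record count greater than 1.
SELECT department, COUNT(*) as cnt
FROM employees
GROUP BY department
HAVING COUNT(*) > 1

Result:
  Design: 2
  Engineering: 3
  Finance: 2
  HR: 2
  Marketing: 2
  Support: 2

Note: HAVING filters groups after aggregation, WHERE filters rows before.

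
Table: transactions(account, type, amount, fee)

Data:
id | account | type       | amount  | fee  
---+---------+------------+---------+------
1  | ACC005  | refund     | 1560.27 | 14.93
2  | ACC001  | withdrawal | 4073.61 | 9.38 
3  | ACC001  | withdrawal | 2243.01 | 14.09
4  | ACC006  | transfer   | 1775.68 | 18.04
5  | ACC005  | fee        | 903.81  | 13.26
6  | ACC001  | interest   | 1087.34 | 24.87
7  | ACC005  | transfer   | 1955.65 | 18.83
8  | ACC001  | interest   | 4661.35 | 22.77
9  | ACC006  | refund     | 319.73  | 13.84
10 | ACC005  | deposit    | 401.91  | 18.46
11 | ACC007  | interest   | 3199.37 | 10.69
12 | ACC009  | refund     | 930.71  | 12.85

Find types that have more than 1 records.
SELECT type, COUNT(*) as cnt
FROM transactions
GROUP BY type
HAVING COUNT(*) > 1

Result:
  interest: 3
  refund: 3
  transfer: 2
  withdrawal: 2

Note: HAVING filters groups after aggregation, WHERE filters rows before.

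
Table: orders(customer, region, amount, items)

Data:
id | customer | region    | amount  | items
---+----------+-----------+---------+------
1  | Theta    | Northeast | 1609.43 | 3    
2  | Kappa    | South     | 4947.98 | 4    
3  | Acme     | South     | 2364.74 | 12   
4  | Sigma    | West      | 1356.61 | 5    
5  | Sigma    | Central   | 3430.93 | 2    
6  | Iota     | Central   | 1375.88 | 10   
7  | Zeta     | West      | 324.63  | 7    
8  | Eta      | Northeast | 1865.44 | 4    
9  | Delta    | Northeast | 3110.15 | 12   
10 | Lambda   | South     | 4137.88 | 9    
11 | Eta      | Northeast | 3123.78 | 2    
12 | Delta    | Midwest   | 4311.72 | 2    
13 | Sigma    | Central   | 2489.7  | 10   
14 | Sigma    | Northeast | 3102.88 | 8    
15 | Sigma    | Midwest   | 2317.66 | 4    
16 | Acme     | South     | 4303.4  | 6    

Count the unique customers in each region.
SELECT region, COUNT(DISTINCT customer)
FROM orders
GROUP BY region

Result:
  Central: 2 distinct
  Midwest: 2 distinct
  Northeast: 4 distinct
  South: 3 distinct
  West: 2 distinct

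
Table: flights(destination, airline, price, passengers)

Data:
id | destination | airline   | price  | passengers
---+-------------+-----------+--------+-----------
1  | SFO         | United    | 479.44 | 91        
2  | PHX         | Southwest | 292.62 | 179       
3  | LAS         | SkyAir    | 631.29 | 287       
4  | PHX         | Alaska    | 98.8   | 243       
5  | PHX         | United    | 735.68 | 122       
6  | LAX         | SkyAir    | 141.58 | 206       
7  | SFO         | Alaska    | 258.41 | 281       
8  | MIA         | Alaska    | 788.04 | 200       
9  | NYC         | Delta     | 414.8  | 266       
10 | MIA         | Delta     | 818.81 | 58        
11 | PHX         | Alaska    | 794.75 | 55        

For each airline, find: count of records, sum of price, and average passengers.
SELECT airline,
       COUNT(*) as cnt,
       SUM(price) as total_price,
       AVG(passengers) as avg_passengers
FROM flights
GROUP BY airline

Result:
  Alaska: 4 records, 1940.00 total price, 194.75 avg passengers
  Delta: 2 records, 1233.61 total price, 162.00 avg passengers
  SkyAir: 2 records, 772.87 total price, 246.50 avg passengers
  Southwest: 1 records, 292.62 total price, 179.00 avg passengers
  United: 2 records, 1215.12 total price, 106.50 avg passengers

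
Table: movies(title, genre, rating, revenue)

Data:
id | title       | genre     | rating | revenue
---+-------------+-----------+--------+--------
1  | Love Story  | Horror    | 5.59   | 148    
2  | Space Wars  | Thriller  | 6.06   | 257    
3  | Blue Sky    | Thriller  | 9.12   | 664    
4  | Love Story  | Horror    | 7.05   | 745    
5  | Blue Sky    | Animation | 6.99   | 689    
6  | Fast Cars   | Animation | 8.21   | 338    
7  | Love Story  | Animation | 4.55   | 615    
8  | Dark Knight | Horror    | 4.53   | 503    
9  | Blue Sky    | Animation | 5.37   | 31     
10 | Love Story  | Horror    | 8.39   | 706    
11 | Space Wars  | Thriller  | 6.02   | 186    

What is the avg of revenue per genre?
SELECT genre, AVG(revenue) as result
FROM movies
GROUP BY genre

Result:
  Animation: 418.25
  Horror: 525.50
  Thriller: 369.00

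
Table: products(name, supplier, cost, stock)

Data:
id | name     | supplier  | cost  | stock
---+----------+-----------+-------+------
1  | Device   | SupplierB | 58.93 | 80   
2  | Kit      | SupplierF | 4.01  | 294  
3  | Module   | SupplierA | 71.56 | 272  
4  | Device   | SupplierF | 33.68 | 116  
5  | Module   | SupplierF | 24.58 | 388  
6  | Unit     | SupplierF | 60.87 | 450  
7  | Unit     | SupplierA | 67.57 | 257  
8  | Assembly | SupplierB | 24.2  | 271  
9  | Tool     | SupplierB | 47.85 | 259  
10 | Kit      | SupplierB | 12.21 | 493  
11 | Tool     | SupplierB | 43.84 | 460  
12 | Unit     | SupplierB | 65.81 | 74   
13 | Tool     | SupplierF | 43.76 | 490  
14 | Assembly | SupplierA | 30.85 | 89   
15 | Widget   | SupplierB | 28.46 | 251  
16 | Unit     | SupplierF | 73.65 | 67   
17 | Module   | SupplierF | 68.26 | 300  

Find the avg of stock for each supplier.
SELECT supplier, AVG(stock) as result
FROM products
GROUP BY supplier

Result:
  SupplierA: 206.00
  SupplierB: 269.71
  SupplierF: 300.71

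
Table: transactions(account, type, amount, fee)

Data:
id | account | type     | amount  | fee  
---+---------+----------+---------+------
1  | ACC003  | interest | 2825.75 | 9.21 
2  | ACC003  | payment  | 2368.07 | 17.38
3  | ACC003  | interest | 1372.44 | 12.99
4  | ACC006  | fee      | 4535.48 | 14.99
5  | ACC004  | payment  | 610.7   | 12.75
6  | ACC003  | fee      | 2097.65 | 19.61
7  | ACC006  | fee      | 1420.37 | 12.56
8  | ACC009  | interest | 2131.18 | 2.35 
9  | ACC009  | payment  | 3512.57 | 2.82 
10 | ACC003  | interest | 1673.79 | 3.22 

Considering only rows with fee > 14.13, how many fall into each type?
SELECT type, COUNT(*)
FROM transactions
WHERE fee > 14.13
GROUP BY type

Note: WHERE filters rows before grouping.

Result:
  fee: 2
  payment: 1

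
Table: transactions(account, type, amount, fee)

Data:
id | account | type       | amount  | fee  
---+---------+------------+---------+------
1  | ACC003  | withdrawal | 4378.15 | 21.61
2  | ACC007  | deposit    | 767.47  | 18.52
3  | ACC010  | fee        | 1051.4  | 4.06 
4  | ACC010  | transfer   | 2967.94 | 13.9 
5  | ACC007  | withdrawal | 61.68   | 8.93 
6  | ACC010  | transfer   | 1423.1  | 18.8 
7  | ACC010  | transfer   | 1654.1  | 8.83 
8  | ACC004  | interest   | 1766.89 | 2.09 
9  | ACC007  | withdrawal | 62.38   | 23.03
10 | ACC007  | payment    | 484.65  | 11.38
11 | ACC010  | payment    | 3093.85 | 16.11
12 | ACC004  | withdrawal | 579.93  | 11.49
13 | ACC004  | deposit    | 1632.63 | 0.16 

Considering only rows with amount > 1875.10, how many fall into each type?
SELECT type, COUNT(*)
FROM transactions
WHERE amount > 1875.10
GROUP BY type

Note: WHERE filters rows before grouping.

Result:
  payment: 1
  transfer: 1
  withdrawal: 1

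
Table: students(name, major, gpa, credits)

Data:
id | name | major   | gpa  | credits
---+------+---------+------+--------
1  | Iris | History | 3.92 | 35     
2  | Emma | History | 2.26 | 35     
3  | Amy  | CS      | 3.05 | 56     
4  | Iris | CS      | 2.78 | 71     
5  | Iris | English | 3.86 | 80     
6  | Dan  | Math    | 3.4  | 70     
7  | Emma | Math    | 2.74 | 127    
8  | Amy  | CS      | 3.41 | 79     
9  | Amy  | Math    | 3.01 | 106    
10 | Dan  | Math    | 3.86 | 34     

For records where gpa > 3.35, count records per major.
SELECT major, COUNT(*)
FROM students
WHERE gpa > 3.35
GROUP BY major

Note: WHERE filters rows before grouping.

Result:
  CS: 1
  English: 1
  History: 1
  Math: 2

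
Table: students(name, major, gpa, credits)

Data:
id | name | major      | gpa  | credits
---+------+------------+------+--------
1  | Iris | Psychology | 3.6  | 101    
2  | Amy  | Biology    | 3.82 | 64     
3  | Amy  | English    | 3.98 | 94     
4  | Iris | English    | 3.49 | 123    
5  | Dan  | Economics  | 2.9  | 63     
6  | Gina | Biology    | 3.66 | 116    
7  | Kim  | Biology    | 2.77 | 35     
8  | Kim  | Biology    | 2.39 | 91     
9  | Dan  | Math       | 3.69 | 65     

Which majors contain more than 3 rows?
SELECT major, COUNT(*) as cnt
FROM students
GROUP BY major
HAVING COUNT(*) > 3

Result:
  Biology: 4

Note: HAVING filters groups after aggregation, WHERE filters rows before.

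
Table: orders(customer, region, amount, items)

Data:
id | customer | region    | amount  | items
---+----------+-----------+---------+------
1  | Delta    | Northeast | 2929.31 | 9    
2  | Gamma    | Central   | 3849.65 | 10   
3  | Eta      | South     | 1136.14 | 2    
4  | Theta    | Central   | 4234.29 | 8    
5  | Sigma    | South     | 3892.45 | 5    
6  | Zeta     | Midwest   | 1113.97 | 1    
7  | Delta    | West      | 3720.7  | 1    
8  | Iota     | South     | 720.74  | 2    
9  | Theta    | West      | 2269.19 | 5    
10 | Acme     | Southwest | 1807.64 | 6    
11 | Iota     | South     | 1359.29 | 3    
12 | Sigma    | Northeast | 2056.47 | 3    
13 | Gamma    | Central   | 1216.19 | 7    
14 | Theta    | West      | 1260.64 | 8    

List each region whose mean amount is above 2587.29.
SELECT region, AVG(amount)
FROM orders
GROUP BY region
HAVING AVG(amount) > 2587.29

Result:
  Central: avg=3100.04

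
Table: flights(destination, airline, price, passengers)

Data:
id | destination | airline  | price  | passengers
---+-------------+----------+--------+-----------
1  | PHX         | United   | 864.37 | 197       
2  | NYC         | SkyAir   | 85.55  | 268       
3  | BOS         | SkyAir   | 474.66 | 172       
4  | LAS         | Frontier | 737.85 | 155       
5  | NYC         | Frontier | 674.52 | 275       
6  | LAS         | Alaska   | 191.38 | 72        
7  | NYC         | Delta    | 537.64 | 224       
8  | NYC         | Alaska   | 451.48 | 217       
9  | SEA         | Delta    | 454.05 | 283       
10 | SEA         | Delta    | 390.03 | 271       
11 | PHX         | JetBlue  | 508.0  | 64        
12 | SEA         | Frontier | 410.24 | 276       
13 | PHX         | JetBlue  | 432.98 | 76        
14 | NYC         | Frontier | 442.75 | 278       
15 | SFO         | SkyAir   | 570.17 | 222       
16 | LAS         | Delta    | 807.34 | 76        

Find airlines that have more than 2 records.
SELECT airline, COUNT(*) as cnt
FROM flights
GROUP BY airline
HAVING COUNT(*) > 2

Result:
  Delta: 4
  Frontier: 4
  SkyAir: 3

Note: HAVING filters groups after aggregation, WHERE filters rows before.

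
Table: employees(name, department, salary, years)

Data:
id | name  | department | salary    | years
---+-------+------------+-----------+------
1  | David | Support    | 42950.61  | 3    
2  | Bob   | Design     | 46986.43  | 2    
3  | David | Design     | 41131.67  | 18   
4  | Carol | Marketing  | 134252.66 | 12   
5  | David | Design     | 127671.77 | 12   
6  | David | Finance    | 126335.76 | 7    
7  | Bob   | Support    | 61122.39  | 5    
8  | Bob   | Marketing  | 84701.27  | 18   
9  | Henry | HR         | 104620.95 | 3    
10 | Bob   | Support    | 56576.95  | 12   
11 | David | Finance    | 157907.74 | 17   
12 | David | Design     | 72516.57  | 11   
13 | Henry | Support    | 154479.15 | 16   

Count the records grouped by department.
SELECT department, COUNT(*) as count
FROM employees
GROUP BY department

Result:
  Design: 4
  Finance: 2
  HR: 1
  Marketing: 2
  Support: 4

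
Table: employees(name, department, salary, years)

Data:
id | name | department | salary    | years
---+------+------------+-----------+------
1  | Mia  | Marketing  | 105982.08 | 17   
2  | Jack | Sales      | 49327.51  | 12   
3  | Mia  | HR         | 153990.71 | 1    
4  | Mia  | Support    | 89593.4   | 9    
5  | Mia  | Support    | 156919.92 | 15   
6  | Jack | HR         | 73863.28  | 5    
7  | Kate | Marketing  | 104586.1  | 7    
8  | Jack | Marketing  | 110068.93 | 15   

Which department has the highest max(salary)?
SELECT department, MAX(salary) as val
FROM employees
GROUP BY department
ORDER BY val DESC
LIMIT 1

Result: Support with max(salary) = 156919.92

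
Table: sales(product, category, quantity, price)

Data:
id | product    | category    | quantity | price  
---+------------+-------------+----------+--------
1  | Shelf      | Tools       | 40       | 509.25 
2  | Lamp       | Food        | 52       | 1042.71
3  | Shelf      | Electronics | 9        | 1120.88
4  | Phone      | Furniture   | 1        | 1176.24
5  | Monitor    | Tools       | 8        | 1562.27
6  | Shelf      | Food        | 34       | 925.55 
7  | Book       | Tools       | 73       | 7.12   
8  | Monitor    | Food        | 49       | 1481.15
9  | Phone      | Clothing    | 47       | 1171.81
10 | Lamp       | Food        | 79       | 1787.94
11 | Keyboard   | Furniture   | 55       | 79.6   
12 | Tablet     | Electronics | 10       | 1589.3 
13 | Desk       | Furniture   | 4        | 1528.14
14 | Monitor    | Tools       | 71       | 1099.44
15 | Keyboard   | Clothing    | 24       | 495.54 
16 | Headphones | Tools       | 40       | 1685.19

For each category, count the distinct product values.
SELECT category, COUNT(DISTINCT product)
FROM sales
GROUP BY category

Result:
  Clothing: 2 distinct
  Electronics: 2 distinct
  Food: 3 distinct
  Furniture: 3 distinct
  Tools: 4 distinct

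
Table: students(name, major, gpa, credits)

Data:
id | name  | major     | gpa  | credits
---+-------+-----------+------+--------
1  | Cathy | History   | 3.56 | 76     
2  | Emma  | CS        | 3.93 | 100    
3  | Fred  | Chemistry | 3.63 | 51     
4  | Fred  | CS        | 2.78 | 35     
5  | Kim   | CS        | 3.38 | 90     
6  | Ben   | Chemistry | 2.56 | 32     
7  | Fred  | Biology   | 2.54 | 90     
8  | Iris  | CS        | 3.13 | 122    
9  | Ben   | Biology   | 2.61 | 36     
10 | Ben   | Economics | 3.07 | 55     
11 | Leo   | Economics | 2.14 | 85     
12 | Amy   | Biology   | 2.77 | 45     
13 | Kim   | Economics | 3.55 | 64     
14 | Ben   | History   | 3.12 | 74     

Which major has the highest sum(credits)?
SELECT major, SUM(credits) as val
FROM students
GROUP BY major
ORDER BY val DESC
LIMIT 1

Result: CS with sum(credits) = 347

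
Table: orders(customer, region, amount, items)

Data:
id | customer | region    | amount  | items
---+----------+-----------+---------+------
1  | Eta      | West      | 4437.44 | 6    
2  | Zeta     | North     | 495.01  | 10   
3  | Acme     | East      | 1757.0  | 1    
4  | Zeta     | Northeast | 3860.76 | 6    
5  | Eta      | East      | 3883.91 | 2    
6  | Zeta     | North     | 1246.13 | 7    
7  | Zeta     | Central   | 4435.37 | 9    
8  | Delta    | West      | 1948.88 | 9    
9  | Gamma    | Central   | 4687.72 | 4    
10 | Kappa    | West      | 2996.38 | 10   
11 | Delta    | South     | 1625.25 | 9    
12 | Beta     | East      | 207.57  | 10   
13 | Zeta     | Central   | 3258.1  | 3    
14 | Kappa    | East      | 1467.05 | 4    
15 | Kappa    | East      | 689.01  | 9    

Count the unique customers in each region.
SELECT region, COUNT(DISTINCT customer)
FROM orders
GROUP BY region

Result:
  Central: 2 distinct
  East: 4 distinct
  North: 1 distinct
  Northeast: 1 distinct
  South: 1 distinct
  West: 3 distinct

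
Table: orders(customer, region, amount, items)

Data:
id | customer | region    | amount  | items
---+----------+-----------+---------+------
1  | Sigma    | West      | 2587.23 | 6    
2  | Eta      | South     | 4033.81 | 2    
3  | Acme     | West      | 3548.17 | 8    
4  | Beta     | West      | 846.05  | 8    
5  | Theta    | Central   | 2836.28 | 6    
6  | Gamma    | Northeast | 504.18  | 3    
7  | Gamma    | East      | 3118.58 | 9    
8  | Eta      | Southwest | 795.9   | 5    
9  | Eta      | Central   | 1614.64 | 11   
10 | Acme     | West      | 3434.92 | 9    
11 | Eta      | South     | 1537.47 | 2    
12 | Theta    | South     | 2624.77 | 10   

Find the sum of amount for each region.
SELECT region, SUM(amount) as result
FROM orders
GROUP BY region

Result:
  Central: 4450.92
  East: 3118.58
  Northeast: 504.18
  South: 8196.05
  Southwest: 795.90
  West: 10416.37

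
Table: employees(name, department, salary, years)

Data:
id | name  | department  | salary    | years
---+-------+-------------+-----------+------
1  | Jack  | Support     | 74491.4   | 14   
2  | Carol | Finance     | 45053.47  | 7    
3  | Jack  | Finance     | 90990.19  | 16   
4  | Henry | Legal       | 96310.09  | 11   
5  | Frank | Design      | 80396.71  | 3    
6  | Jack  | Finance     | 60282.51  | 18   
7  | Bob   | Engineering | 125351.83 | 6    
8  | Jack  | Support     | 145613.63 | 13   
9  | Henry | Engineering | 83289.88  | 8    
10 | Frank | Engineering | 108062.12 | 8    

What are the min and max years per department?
SELECT department, MIN(years), MAX(years)
FROM employees
GROUP BY department

Result:
  Design: min=3, max=3
  Engineering: min=6, max=8
  Finance: min=7, max=18
  Legal: min=11, max=11
  Support: min=13, max=14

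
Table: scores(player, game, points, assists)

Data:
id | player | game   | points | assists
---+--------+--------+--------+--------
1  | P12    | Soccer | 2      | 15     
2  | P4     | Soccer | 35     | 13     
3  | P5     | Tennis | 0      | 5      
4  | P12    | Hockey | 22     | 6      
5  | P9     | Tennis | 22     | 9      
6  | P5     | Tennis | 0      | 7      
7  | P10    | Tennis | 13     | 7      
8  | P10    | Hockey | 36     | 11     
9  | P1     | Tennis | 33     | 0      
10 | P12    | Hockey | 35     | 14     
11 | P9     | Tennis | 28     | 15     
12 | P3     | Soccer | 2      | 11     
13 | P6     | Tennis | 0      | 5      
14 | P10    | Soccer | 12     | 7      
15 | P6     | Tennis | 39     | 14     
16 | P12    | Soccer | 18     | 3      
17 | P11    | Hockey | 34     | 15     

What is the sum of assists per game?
SELECT game, SUM(assists) as result
FROM scores
GROUP BY game

Result:
  Hockey: 46
  Soccer: 49
  Tennis: 62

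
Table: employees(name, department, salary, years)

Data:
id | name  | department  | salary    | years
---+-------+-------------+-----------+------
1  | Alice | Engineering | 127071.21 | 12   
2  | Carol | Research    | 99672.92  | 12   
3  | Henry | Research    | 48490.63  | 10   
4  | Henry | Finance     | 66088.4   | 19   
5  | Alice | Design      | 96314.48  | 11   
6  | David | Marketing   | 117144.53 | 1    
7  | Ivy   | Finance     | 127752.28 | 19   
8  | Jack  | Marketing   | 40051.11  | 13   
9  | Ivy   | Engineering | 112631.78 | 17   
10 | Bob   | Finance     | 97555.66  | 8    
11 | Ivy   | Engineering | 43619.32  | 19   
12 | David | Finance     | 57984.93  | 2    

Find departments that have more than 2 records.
SELECT department, COUNT(*) as cnt
FROM employees
GROUP BY department
HAVING COUNT(*) > 2

Result:
  Engineering: 3
  Finance: 4

Note: HAVING filters groups after aggregation, WHERE filters rows before.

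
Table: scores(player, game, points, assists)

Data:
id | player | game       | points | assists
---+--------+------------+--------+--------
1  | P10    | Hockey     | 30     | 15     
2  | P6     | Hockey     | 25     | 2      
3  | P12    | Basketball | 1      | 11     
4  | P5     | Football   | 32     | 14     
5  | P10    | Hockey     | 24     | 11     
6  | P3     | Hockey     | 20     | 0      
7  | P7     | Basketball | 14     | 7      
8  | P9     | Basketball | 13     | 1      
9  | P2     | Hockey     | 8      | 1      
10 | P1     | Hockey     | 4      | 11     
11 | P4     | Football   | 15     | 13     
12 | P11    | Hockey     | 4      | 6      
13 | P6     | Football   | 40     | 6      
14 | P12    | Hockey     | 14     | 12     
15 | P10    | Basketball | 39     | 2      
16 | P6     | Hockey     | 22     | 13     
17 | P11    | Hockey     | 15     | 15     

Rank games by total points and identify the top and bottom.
SELECT game, SUM(points)
FROM scores
GROUP BY game
ORDER BY SUM(points)

All groups:
  Basketball: 67
  Football: 87
  Hockey: 166

Highest: Hockey (166)
Lowest: Basketball (67)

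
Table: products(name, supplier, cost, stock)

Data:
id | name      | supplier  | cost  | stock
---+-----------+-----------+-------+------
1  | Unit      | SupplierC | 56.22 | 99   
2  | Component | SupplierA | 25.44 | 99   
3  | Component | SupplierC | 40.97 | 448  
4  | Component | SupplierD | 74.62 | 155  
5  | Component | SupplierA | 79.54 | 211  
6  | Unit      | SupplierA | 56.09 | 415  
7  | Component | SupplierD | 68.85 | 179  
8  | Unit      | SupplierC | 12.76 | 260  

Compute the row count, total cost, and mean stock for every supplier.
SELECT supplier,
       COUNT(*) as cnt,
       SUM(cost) as total_cost,
       AVG(stock) as avg_stock
FROM products
GROUP BY supplier

Result:
  SupplierA: 3 records, 161.07 total cost, 241.67 avg stock
  SupplierC: 3 records, 109.95 total cost, 269.00 avg stock
  SupplierD: 2 records, 143.47 total cost, 167.00 avg stock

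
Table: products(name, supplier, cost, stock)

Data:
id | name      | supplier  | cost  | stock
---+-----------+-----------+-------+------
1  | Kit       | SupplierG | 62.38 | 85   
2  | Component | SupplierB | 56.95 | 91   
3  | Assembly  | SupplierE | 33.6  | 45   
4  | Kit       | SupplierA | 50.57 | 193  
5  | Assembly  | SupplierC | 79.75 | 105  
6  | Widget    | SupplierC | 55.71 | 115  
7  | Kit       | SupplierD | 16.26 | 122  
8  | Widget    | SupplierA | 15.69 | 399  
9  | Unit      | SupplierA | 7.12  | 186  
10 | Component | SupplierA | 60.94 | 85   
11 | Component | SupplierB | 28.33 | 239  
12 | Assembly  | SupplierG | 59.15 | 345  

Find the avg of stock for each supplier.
SELECT supplier, AVG(stock) as result
FROM products
GROUP BY supplier

Result:
  SupplierA: 215.75
  SupplierB: 165.00
  SupplierC: 110.00
  SupplierD: 122.00
  SupplierE: 45.00
  SupplierG: 215.00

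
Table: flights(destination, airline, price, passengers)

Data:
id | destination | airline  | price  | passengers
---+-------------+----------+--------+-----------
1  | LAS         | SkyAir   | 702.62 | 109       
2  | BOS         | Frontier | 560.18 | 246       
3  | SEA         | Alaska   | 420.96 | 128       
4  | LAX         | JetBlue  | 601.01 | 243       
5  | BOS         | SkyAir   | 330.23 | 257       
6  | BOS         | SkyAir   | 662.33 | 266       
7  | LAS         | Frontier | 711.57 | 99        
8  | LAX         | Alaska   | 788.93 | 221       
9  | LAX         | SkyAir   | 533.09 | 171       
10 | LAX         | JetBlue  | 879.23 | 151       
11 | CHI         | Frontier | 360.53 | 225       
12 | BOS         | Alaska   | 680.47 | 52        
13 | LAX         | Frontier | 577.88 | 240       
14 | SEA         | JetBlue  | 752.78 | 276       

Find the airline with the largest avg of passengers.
SELECT airline, AVG(passengers) as val
FROM flights
GROUP BY airline
ORDER BY val DESC
LIMIT 1

Result: JetBlue with avg(passengers) = 223.33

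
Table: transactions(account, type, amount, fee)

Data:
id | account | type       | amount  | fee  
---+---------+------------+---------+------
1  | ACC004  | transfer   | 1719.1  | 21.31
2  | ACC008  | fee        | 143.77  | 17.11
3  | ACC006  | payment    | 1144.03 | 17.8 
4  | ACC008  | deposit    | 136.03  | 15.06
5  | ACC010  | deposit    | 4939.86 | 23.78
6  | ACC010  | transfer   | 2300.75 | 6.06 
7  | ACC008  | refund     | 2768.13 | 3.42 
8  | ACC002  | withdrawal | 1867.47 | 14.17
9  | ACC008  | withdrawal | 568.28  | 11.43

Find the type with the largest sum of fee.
SELECT type, SUM(fee) as val
FROM transactions
GROUP BY type
ORDER BY val DESC
LIMIT 1

Result: deposit with sum(fee) = 38.84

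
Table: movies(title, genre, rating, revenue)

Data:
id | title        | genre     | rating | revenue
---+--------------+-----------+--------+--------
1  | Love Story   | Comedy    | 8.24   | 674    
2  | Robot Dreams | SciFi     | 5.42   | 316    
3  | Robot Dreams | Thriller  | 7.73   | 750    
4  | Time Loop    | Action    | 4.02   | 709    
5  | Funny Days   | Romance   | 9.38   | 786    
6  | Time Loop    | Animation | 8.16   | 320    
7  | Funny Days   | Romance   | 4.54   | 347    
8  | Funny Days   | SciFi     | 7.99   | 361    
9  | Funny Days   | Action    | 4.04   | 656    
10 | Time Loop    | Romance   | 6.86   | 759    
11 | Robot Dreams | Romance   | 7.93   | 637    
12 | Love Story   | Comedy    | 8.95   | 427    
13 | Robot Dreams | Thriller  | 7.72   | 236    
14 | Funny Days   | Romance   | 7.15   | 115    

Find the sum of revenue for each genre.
SELECT genre, SUM(revenue) as result
FROM movies
GROUP BY genre

Result:
  Action: 1365
  Animation: 320
  Comedy: 1101
  Romance: 2644
  SciFi: 677
  Thriller: 986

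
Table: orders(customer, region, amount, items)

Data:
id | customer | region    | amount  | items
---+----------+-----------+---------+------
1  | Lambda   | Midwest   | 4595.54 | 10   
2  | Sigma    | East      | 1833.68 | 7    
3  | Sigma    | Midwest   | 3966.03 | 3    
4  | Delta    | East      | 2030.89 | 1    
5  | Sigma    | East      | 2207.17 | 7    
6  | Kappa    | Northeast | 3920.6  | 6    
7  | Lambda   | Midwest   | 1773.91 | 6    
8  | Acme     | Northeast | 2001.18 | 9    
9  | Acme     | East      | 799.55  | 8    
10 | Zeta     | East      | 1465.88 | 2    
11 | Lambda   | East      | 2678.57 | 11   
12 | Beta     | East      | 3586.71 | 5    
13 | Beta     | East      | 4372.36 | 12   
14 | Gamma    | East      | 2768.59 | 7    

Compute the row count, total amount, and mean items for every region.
SELECT region,
       COUNT(*) as cnt,
       SUM(amount) as total_amount,
       AVG(items) as avg_items
FROM orders
GROUP BY region

Result:
  East: 9 records, 21743.40 total amount, 6.67 avg items
  Midwest: 3 records, 10335.48 total amount, 6.33 avg items
  Northeast: 2 records, 5921.78 total amount, 7.50 avg items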